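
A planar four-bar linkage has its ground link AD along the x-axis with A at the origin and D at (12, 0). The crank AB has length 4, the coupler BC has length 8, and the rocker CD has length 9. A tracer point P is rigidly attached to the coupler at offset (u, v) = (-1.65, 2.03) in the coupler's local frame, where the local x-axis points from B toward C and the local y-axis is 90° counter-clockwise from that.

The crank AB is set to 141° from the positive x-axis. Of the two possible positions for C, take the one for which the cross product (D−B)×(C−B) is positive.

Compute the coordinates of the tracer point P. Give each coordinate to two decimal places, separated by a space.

A=(0,0), D=(12.00,0)
B = A + 4.00·(cos141°, sin141°) = (-3.1086, 2.5173)
|BD| = 15.3169
circle(B,8.00) ∩ circle(D,9.00): a=7.1035, h=3.6797
  candidates: C₊=(4.5031,4.9796) cross=56.362; C₋=(3.2936,-2.2799) cross=-56.362
  mode + wants cross > 0 → take C=(4.5031,4.9796) (cross=56.362)
ex = (C−B)/|BC| = (0.9515,0.3078); ey = (-0.3078,0.9515)
P = B + -1.65·ex + 2.03·ey = (-5.3033,3.9409)

-5.30 3.94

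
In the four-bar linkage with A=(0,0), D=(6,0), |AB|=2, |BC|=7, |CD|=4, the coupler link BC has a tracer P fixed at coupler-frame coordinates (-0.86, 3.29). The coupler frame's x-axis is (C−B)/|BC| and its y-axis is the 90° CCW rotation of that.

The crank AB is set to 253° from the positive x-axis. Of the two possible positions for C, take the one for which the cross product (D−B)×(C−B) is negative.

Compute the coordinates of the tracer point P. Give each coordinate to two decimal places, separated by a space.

-0.43 1.48

A=(0,0), D=(6.00,0)
B = A + 2.00·(cos253°, sin253°) = (-0.5847, -1.9126)
|BD| = 6.8569
circle(B,7.00) ∩ circle(D,4.00): a=5.8348, h=3.8672
  candidates: C₊=(3.9398,3.4286) cross=26.517; C₋=(6.0972,-3.9988) cross=-26.517
  mode - wants cross < 0 → take C=(6.0972,-3.9988) (cross=-26.517)
ex = (C−B)/|BC| = (0.9546,-0.2980); ey = (0.2980,0.9546)
P = B + -0.86·ex + 3.29·ey = (-0.4251,1.4842)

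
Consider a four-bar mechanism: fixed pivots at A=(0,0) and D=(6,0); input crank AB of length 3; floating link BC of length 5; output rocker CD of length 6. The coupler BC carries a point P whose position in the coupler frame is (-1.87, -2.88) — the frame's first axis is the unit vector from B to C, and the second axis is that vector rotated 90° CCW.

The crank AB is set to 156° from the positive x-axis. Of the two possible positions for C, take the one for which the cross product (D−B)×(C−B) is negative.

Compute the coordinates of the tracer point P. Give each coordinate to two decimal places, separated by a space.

-6.14 0.72

A=(0,0), D=(6.00,0)
B = A + 3.00·(cos156°, sin156°) = (-2.7406, 1.2202)
|BD| = 8.8254
circle(B,5.00) ∩ circle(D,6.00): a=3.7895, h=3.2619
  candidates: C₊=(1.4635,3.9268) cross=28.787; C₋=(0.5615,-2.5343) cross=-28.787
  mode - wants cross < 0 → take C=(0.5615,-2.5343) (cross=-28.787)
ex = (C−B)/|BC| = (0.6604,-0.7509); ey = (0.7509,0.6604)
P = B + -1.87·ex + -2.88·ey = (-6.1382,0.7224)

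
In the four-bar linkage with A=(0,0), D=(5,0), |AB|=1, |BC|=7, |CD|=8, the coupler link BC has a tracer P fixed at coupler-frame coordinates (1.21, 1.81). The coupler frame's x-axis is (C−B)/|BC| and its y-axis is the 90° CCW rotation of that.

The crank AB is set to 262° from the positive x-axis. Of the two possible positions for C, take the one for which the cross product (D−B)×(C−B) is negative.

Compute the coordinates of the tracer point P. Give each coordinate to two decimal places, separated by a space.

A=(0,0), D=(5.00,0)
B = A + 1.00·(cos262°, sin262°) = (-0.1392, -0.9903)
|BD| = 5.2337
circle(B,7.00) ∩ circle(D,8.00): a=1.1838, h=6.8992
  candidates: C₊=(-0.2821,6.0083) cross=36.108; C₋=(2.3287,-7.5408) cross=-36.108
  mode - wants cross < 0 → take C=(2.3287,-7.5408) (cross=-36.108)
ex = (C−B)/|BC| = (0.3525,-0.9358); ey = (0.9358,0.3525)
P = B + 1.21·ex + 1.81·ey = (1.9812,-1.4845)

1.98 -1.48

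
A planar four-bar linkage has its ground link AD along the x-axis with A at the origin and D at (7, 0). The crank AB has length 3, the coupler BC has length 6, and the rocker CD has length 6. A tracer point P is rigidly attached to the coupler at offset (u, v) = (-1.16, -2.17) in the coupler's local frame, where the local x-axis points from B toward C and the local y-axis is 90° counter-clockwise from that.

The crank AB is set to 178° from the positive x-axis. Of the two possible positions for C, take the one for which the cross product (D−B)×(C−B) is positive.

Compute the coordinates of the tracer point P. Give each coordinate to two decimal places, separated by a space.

A=(0,0), D=(7.00,0)
B = A + 3.00·(cos178°, sin178°) = (-2.9982, 0.1047)
|BD| = 9.9987
circle(B,6.00) ∩ circle(D,6.00): a=4.9994, h=3.3176
  candidates: C₊=(2.0357,3.3698) cross=33.172; C₋=(1.9662,-3.2651) cross=-33.172
  mode + wants cross > 0 → take C=(2.0357,3.3698) (cross=33.172)
ex = (C−B)/|BC| = (0.8390,0.5442); ey = (-0.5442,0.8390)
P = B + -1.16·ex + -2.17·ey = (-2.7905,-2.3471)

-2.79 -2.35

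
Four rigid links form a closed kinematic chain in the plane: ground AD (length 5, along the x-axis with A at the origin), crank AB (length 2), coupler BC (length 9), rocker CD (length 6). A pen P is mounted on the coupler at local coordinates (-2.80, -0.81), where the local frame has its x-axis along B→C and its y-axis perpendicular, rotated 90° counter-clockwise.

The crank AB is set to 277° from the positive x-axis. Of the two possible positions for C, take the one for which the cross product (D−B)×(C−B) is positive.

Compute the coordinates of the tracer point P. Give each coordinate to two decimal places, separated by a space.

A=(0,0), D=(5.00,0)
B = A + 2.00·(cos277°, sin277°) = (0.2437, -1.9851)
|BD| = 5.1539
circle(B,9.00) ∩ circle(D,6.00): a=6.9426, h=5.7272
  candidates: C₊=(4.4448,5.9743) cross=29.517; C₋=(8.8566,-4.5964) cross=-29.517
  mode + wants cross > 0 → take C=(4.4448,5.9743) (cross=29.517)
ex = (C−B)/|BC| = (0.4668,0.8844); ey = (-0.8844,0.4668)
P = B + -2.80·ex + -0.81·ey = (-0.3469,-4.8394)

-0.35 -4.84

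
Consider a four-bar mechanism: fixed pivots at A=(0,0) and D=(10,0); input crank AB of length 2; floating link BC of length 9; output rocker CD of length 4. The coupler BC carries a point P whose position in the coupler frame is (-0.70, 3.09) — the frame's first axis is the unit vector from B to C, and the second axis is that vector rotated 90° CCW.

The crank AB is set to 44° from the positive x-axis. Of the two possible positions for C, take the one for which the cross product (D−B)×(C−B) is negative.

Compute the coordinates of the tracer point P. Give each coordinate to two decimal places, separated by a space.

2.65 4.32

A=(0,0), D=(10.00,0)
B = A + 2.00·(cos44°, sin44°) = (1.4387, 1.3893)
|BD| = 8.6733
circle(B,9.00) ∩ circle(D,4.00): a=8.0838, h=3.9563
  candidates: C₊=(10.0518,3.9997) cross=34.314; C₋=(8.7843,-3.8108) cross=-34.314
  mode - wants cross < 0 → take C=(8.7843,-3.8108) (cross=-34.314)
ex = (C−B)/|BC| = (0.8162,-0.5778); ey = (0.5778,0.8162)
P = B + -0.70·ex + 3.09·ey = (2.6527,4.3158)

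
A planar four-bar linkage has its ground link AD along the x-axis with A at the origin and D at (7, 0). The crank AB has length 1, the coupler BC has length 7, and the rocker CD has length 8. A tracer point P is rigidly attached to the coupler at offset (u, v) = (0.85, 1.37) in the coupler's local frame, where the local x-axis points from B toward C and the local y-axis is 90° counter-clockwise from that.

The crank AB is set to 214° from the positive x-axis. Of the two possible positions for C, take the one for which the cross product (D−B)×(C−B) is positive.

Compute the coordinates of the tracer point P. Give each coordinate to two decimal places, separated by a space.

-1.80 0.73

A=(0,0), D=(7.00,0)
B = A + 1.00·(cos214°, sin214°) = (-0.8290, -0.5592)
|BD| = 7.8490
circle(B,7.00) ∩ circle(D,8.00): a=2.9690, h=6.3392
  candidates: C₊=(1.6807,5.9754) cross=49.756; C₋=(2.5840,-6.6708) cross=-49.756
  mode + wants cross > 0 → take C=(1.6807,5.9754) (cross=49.756)
ex = (C−B)/|BC| = (0.3585,0.9335); ey = (-0.9335,0.3585)
P = B + 0.85·ex + 1.37·ey = (-1.8032,0.7255)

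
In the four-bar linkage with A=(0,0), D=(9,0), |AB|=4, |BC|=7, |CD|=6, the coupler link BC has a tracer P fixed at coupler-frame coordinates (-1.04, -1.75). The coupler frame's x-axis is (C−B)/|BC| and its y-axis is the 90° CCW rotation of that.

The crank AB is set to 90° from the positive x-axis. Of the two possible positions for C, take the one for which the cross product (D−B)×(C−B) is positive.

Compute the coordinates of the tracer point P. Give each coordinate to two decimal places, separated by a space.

A=(0,0), D=(9.00,0)
B = A + 4.00·(cos90°, sin90°) = (0.0000, 4.0000)
|BD| = 9.8489
circle(B,7.00) ∩ circle(D,6.00): a=5.5844, h=4.2207
  candidates: C₊=(6.8173,5.5889) cross=41.569; C₋=(3.3889,-2.1250) cross=-41.569
  mode + wants cross > 0 → take C=(6.8173,5.5889) (cross=41.569)
ex = (C−B)/|BC| = (0.9739,0.2270); ey = (-0.2270,0.9739)
P = B + -1.04·ex + -1.75·ey = (-0.6156,2.0596)

-0.62 2.06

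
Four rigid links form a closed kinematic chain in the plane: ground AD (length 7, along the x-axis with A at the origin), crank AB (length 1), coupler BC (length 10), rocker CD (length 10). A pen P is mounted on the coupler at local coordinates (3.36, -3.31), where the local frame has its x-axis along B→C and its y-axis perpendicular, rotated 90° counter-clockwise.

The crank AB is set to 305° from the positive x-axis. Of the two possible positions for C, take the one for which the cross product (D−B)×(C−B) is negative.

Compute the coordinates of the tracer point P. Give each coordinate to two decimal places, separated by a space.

-0.92 -5.29

A=(0,0), D=(7.00,0)
B = A + 1.00·(cos305°, sin305°) = (0.5736, -0.8192)
|BD| = 6.4784
circle(B,10.00) ∩ circle(D,10.00): a=3.2392, h=9.4608
  candidates: C₊=(2.5905,8.9753) cross=61.291; C₋=(4.9830,-9.7945) cross=-61.291
  mode - wants cross < 0 → take C=(4.9830,-9.7945) (cross=-61.291)
ex = (C−B)/|BC| = (0.4409,-0.8975); ey = (0.8975,0.4409)
P = B + 3.36·ex + -3.31·ey = (-0.9157,-5.2944)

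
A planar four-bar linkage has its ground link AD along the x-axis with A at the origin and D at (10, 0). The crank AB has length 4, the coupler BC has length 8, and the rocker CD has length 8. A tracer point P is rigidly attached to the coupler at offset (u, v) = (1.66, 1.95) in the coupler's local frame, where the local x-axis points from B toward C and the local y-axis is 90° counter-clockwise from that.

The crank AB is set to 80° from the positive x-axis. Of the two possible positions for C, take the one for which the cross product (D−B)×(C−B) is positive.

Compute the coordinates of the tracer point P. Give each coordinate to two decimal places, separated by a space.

1.25 6.44

A=(0,0), D=(10.00,0)
B = A + 4.00·(cos80°, sin80°) = (0.6946, 3.9392)
|BD| = 10.1049
circle(B,8.00) ∩ circle(D,8.00): a=5.0524, h=6.2027
  candidates: C₊=(7.7653,7.6815) cross=62.677; C₋=(2.9293,-3.7423) cross=-62.677
  mode + wants cross > 0 → take C=(7.7653,7.6815) (cross=62.677)
ex = (C−B)/|BC| = (0.8838,0.4678); ey = (-0.4678,0.8838)
P = B + 1.66·ex + 1.95·ey = (1.2496,6.4392)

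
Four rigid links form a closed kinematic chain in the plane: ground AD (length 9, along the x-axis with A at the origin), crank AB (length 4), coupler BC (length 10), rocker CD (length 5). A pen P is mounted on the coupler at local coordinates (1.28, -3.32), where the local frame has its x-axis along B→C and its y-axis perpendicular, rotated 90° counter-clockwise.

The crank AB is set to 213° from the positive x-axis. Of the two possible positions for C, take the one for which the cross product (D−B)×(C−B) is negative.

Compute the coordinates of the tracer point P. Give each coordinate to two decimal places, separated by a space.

-2.80 -5.69

A=(0,0), D=(9.00,0)
B = A + 4.00·(cos213°, sin213°) = (-3.3547, -2.1786)
|BD| = 12.5453
circle(B,10.00) ∩ circle(D,5.00): a=9.2618, h=3.7708
  candidates: C₊=(5.1116,3.1433) cross=47.306; C₋=(6.4212,-4.2837) cross=-47.306
  mode - wants cross < 0 → take C=(6.4212,-4.2837) (cross=-47.306)
ex = (C−B)/|BC| = (0.9776,-0.2105); ey = (0.2105,0.9776)
P = B + 1.28·ex + -3.32·ey = (-2.8023,-5.6936)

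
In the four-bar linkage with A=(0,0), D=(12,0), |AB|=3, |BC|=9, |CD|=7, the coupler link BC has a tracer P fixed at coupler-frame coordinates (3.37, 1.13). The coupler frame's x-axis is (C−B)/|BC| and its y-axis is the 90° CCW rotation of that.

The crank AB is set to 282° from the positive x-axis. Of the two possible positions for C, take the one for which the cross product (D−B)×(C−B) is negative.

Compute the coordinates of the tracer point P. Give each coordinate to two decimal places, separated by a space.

A=(0,0), D=(12.00,0)
B = A + 3.00·(cos282°, sin282°) = (0.6237, -2.9344)
|BD| = 11.7486
circle(B,9.00) ∩ circle(D,7.00): a=7.2362, h=5.3514
  candidates: C₊=(6.2939,4.0547) cross=62.872; C₋=(8.9672,-6.3089) cross=-62.872
  mode - wants cross < 0 → take C=(8.9672,-6.3089) (cross=-62.872)
ex = (C−B)/|BC| = (0.9270,-0.3749); ey = (0.3749,0.9270)
P = B + 3.37·ex + 1.13·ey = (4.1716,-3.1504)

4.17 -3.15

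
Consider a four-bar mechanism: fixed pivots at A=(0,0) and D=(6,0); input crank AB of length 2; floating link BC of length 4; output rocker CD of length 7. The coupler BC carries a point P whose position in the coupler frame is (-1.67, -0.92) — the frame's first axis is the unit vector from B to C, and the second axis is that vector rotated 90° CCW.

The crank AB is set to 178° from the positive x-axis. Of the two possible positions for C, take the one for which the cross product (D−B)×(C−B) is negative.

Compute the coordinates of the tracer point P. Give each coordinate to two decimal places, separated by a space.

A=(0,0), D=(6.00,0)
B = A + 2.00·(cos178°, sin178°) = (-1.9988, 0.0698)
|BD| = 7.9991
circle(B,4.00) ∩ circle(D,7.00): a=1.9368, h=3.4998
  candidates: C₊=(-0.0315,3.5526) cross=27.995; C₋=(-0.0926,-3.4468) cross=-27.995
  mode - wants cross < 0 → take C=(-0.0926,-3.4468) (cross=-27.995)
ex = (C−B)/|BC| = (0.4765,-0.8791); ey = (0.8791,0.4765)
P = B + -1.67·ex + -0.92·ey = (-3.6034,1.0996)

-3.60 1.10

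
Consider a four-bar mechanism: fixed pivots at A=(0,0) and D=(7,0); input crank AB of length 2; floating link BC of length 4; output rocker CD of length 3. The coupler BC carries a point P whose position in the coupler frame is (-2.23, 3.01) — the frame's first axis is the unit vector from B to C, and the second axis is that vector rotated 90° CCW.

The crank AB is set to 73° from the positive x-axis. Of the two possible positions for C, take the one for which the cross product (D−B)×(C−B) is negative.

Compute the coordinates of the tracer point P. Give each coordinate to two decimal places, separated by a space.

0.24 5.64

A=(0,0), D=(7.00,0)
B = A + 2.00·(cos73°, sin73°) = (0.5847, 1.9126)
|BD| = 6.6943
circle(B,4.00) ∩ circle(D,3.00): a=3.8700, h=1.0116
  candidates: C₊=(4.5824,1.7763) cross=6.772; C₋=(4.0044,-0.1625) cross=-6.772
  mode - wants cross < 0 → take C=(4.0044,-0.1625) (cross=-6.772)
ex = (C−B)/|BC| = (0.8549,-0.5188); ey = (0.5188,0.8549)
P = B + -2.23·ex + 3.01·ey = (0.2398,5.6428)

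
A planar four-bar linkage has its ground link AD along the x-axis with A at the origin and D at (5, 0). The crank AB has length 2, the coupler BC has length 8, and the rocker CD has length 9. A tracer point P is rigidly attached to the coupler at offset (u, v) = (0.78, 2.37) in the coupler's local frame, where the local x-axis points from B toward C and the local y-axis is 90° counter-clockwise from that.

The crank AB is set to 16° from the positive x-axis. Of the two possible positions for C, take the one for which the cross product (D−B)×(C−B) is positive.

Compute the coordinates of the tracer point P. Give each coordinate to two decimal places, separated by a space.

-0.42 1.41

A=(0,0), D=(5.00,0)
B = A + 2.00·(cos16°, sin16°) = (1.9225, 0.5513)
|BD| = 3.1265
circle(B,8.00) ∩ circle(D,9.00): a=-1.1555, h=7.9161
  candidates: C₊=(2.1809,8.5471) cross=24.749; C₋=(-0.6107,-7.0371) cross=-24.749
  mode + wants cross > 0 → take C=(2.1809,8.5471) (cross=24.749)
ex = (C−B)/|BC| = (0.0323,0.9995); ey = (-0.9995,0.0323)
P = B + 0.78·ex + 2.37·ey = (-0.4210,1.4074)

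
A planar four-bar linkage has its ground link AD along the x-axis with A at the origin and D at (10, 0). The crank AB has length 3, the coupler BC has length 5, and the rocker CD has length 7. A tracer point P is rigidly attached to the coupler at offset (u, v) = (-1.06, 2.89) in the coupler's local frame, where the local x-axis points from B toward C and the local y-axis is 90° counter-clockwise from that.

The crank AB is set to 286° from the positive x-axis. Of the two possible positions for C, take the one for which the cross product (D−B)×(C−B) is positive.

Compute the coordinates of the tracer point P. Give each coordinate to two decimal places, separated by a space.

-2.22 -2.47

A=(0,0), D=(10.00,0)
B = A + 3.00·(cos286°, sin286°) = (0.8269, -2.8838)
|BD| = 9.6157
circle(B,5.00) ∩ circle(D,7.00): a=3.5599, h=3.5110
  candidates: C₊=(3.1700,1.5332) cross=33.761; C₋=(5.2759,-5.1656) cross=-33.761
  mode + wants cross > 0 → take C=(3.1700,1.5332) (cross=33.761)
ex = (C−B)/|BC| = (0.4686,0.8834); ey = (-0.8834,0.4686)
P = B + -1.06·ex + 2.89·ey = (-2.2229,-2.4659)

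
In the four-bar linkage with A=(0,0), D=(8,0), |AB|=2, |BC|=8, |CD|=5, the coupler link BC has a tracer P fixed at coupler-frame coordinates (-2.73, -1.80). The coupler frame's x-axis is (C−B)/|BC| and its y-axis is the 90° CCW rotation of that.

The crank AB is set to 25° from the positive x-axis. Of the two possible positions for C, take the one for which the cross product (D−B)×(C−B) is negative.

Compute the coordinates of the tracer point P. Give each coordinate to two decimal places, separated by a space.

A=(0,0), D=(8.00,0)
B = A + 2.00·(cos25°, sin25°) = (1.8126, 0.8452)
|BD| = 6.2448
circle(B,8.00) ∩ circle(D,5.00): a=6.2450, h=5.0000
  candidates: C₊=(8.6769,4.9540) cross=31.224; C₋=(7.3234,-4.9540) cross=-31.224
  mode - wants cross < 0 → take C=(7.3234,-4.9540) (cross=-31.224)
ex = (C−B)/|BC| = (0.6888,-0.7249); ey = (0.7249,0.6888)
P = B + -2.73·ex + -1.80·ey = (-1.3728,1.5843)

-1.37 1.58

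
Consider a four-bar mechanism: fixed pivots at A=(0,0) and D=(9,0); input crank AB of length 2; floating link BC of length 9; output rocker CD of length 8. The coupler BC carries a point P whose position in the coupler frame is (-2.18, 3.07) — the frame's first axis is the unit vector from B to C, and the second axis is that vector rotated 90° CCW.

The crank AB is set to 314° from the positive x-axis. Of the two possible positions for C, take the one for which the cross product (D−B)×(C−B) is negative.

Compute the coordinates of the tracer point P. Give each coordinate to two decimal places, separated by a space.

A=(0,0), D=(9.00,0)
B = A + 2.00·(cos314°, sin314°) = (1.3893, -1.4387)
|BD| = 7.7455
circle(B,9.00) ∩ circle(D,8.00): a=4.9702, h=7.5032
  candidates: C₊=(4.8793,6.8571) cross=58.116; C₋=(7.6667,-7.8881) cross=-58.116
  mode - wants cross < 0 → take C=(7.6667,-7.8881) (cross=-58.116)
ex = (C−B)/|BC| = (0.6975,-0.7166); ey = (0.7166,0.6975)
P = B + -2.18·ex + 3.07·ey = (2.0688,2.2648)

2.07 2.26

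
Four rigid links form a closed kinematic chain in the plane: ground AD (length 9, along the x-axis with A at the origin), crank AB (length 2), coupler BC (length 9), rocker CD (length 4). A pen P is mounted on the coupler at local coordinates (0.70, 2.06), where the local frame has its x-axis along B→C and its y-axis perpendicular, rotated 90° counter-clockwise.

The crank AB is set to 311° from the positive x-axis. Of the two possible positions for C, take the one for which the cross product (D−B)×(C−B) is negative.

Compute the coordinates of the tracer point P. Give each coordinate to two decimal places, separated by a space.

A=(0,0), D=(9.00,0)
B = A + 2.00·(cos311°, sin311°) = (1.3121, -1.5094)
|BD| = 7.8347
circle(B,9.00) ∩ circle(D,4.00): a=8.0656, h=3.9933
  candidates: C₊=(8.4572,3.9630) cross=31.286; C₋=(9.9959,-3.8740) cross=-31.286
  mode - wants cross < 0 → take C=(9.9959,-3.8740) (cross=-31.286)
ex = (C−B)/|BC| = (0.9649,-0.2627); ey = (0.2627,0.9649)
P = B + 0.70·ex + 2.06·ey = (2.5288,0.2943)

2.53 0.29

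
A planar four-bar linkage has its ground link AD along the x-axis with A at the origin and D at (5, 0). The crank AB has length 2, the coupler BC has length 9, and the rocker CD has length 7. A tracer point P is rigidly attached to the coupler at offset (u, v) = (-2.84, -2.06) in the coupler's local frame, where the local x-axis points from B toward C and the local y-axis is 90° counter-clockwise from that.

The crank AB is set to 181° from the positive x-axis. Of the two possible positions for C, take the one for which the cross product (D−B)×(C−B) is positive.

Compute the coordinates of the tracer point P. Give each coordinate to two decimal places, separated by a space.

A=(0,0), D=(5.00,0)
B = A + 2.00·(cos181°, sin181°) = (-1.9997, -0.0349)
|BD| = 6.9998
circle(B,9.00) ∩ circle(D,7.00): a=5.7857, h=6.8939
  candidates: C₊=(3.7515,6.8878) cross=48.256; C₋=(3.8203,-6.8999) cross=-48.256
  mode + wants cross > 0 → take C=(3.7515,6.8878) (cross=48.256)
ex = (C−B)/|BC| = (0.6390,0.7692); ey = (-0.7692,0.6390)
P = B + -2.84·ex + -2.06·ey = (-2.2300,-3.5358)

-2.23 -3.54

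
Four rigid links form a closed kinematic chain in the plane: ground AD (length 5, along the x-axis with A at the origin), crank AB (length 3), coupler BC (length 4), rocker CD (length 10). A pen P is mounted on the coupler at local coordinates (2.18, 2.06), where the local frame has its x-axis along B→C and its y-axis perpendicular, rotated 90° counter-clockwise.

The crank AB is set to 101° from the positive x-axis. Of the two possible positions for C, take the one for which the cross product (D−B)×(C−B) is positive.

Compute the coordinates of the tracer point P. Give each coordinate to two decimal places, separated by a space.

A=(0,0), D=(5.00,0)
B = A + 3.00·(cos101°, sin101°) = (-0.5724, 2.9449)
|BD| = 6.3027
circle(B,4.00) ∩ circle(D,10.00): a=-3.5124, h=1.9139
  candidates: C₊=(-2.7836,6.2781) cross=12.062; C₋=(-4.5721,2.8939) cross=-12.062
  mode + wants cross > 0 → take C=(-2.7836,6.2781) (cross=12.062)
ex = (C−B)/|BC| = (-0.5528,0.8333); ey = (-0.8333,-0.5528)
P = B + 2.18·ex + 2.06·ey = (-3.4942,3.6227)

-3.49 3.62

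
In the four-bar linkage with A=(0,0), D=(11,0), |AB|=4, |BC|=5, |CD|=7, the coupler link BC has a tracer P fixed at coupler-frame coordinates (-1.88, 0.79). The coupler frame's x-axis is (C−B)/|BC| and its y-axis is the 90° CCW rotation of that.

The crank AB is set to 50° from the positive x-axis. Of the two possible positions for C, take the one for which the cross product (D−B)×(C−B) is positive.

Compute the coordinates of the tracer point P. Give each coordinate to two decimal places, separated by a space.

0.55 2.77

A=(0,0), D=(11.00,0)
B = A + 4.00·(cos50°, sin50°) = (2.5712, 3.0642)
|BD| = 8.9685
circle(B,5.00) ∩ circle(D,7.00): a=3.1463, h=3.8860
  candidates: C₊=(6.8558,5.6414) cross=34.852; C₋=(4.2004,-1.6629) cross=-34.852
  mode + wants cross > 0 → take C=(6.8558,5.6414) (cross=34.852)
ex = (C−B)/|BC| = (0.8569,0.5154); ey = (-0.5154,0.8569)
P = B + -1.88·ex + 0.79·ey = (0.5529,2.7721)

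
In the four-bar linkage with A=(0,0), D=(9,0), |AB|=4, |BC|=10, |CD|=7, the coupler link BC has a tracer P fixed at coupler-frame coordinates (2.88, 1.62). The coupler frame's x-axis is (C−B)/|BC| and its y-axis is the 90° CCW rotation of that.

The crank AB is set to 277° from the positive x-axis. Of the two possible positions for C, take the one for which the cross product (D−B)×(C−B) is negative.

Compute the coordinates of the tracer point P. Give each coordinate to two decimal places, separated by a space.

A=(0,0), D=(9.00,0)
B = A + 4.00·(cos277°, sin277°) = (0.4875, -3.9702)
|BD| = 9.3928
circle(B,10.00) ∩ circle(D,7.00): a=7.4113, h=6.7137
  candidates: C₊=(4.3664,5.2469) cross=63.060; C₋=(10.0419,-6.9220) cross=-63.060
  mode - wants cross < 0 → take C=(10.0419,-6.9220) (cross=-63.060)
ex = (C−B)/|BC| = (0.9554,-0.2952); ey = (0.2952,0.9554)
P = B + 2.88·ex + 1.62·ey = (3.7173,-3.2725)

3.72 -3.27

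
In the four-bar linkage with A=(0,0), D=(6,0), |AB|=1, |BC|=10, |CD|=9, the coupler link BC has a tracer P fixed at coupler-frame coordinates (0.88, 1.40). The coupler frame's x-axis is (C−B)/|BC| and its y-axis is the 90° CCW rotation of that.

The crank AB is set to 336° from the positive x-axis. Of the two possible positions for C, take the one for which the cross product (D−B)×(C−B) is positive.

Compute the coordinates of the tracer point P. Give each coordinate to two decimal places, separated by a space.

-0.06 0.93

A=(0,0), D=(6.00,0)
B = A + 1.00·(cos336°, sin336°) = (0.9135, -0.4067)
|BD| = 5.1027
circle(B,10.00) ∩ circle(D,9.00): a=4.4131, h=8.9735
  candidates: C₊=(4.5973,8.8900) cross=45.789; C₋=(6.0279,-9.0000) cross=-45.789
  mode + wants cross > 0 → take C=(4.5973,8.8900) (cross=45.789)
ex = (C−B)/|BC| = (0.3684,0.9297); ey = (-0.9297,0.3684)
P = B + 0.88·ex + 1.40·ey = (-0.0638,0.9271)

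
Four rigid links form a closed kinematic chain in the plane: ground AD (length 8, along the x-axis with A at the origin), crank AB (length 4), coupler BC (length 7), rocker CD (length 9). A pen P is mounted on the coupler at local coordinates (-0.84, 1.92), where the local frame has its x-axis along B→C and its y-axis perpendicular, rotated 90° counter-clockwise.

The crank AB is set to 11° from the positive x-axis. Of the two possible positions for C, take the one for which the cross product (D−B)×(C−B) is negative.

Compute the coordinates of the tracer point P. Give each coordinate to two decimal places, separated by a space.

A=(0,0), D=(8.00,0)
B = A + 4.00·(cos11°, sin11°) = (3.9265, 0.7632)
|BD| = 4.1444
circle(B,7.00) ∩ circle(D,9.00): a=-1.7885, h=6.7677
  candidates: C₊=(3.4150,7.7445) cross=28.048; C₋=(0.9223,-5.5593) cross=-28.048
  mode - wants cross < 0 → take C=(0.9223,-5.5593) (cross=-28.048)
ex = (C−B)/|BC| = (-0.4292,-0.9032); ey = (0.9032,-0.4292)
P = B + -0.84·ex + 1.92·ey = (6.0212,0.6979)

6.02 0.70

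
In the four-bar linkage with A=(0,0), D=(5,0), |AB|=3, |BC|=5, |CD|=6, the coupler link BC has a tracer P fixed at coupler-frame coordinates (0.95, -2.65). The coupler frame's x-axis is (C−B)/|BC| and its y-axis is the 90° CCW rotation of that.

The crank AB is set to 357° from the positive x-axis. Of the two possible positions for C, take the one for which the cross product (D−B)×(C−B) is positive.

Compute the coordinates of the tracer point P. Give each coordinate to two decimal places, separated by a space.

5.01 1.81

A=(0,0), D=(5.00,0)
B = A + 3.00·(cos357°, sin357°) = (2.9959, -0.1570)
|BD| = 2.0103
circle(B,5.00) ∩ circle(D,6.00): a=-1.7308, h=4.6909
  candidates: C₊=(0.9040,4.3843) cross=9.430; C₋=(1.6367,-4.9687) cross=-9.430
  mode + wants cross > 0 → take C=(0.9040,4.3843) (cross=9.430)
ex = (C−B)/|BC| = (-0.4184,0.9083); ey = (-0.9083,-0.4184)
P = B + 0.95·ex + -2.65·ey = (5.0053,1.8146)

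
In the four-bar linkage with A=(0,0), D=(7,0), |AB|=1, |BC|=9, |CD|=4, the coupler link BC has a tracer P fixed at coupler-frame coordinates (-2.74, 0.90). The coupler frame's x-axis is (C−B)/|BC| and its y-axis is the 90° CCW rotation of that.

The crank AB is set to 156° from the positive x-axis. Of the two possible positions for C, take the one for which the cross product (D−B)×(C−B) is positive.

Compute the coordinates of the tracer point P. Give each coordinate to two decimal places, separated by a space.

-3.79 0.14

A=(0,0), D=(7.00,0)
B = A + 1.00·(cos156°, sin156°) = (-0.9135, 0.4067)
|BD| = 7.9240
circle(B,9.00) ∩ circle(D,4.00): a=8.0635, h=3.9976
  candidates: C₊=(7.3445,3.9851) cross=31.677; C₋=(6.9341,-3.9995) cross=-31.677
  mode + wants cross > 0 → take C=(7.3445,3.9851) (cross=31.677)
ex = (C−B)/|BC| = (0.9176,0.3976); ey = (-0.3976,0.9176)
P = B + -2.74·ex + 0.90·ey = (-3.7855,0.1431)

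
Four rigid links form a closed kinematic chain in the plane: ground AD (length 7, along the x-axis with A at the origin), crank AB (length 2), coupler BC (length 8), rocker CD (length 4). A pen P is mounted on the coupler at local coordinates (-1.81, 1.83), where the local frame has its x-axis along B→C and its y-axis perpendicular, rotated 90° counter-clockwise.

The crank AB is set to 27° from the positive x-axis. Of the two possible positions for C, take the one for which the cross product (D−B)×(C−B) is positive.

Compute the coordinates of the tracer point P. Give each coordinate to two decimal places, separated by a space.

-0.47 2.16

A=(0,0), D=(7.00,0)
B = A + 2.00·(cos27°, sin27°) = (1.7820, 0.9080)
|BD| = 5.2964
circle(B,8.00) ∩ circle(D,4.00): a=7.1796, h=3.5290
  candidates: C₊=(9.4603,3.1539) cross=18.691; C₋=(8.2503,-3.7996) cross=-18.691
  mode + wants cross > 0 → take C=(9.4603,3.1539) (cross=18.691)
ex = (C−B)/|BC| = (0.9598,0.2807); ey = (-0.2807,0.9598)
P = B + -1.81·ex + 1.83·ey = (-0.4689,2.1563)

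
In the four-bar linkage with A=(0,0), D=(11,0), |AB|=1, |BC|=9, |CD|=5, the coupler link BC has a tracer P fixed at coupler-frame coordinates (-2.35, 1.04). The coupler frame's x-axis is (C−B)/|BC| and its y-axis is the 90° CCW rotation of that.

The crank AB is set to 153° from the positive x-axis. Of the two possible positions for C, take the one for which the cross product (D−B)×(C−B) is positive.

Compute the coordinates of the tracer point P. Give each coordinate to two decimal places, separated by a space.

-3.46 0.60

A=(0,0), D=(11.00,0)
B = A + 1.00·(cos153°, sin153°) = (-0.8910, 0.4540)
|BD| = 11.8997
circle(B,9.00) ∩ circle(D,5.00): a=8.3028, h=3.4732
  candidates: C₊=(7.5383,3.6079) cross=41.329; C₋=(7.2733,-3.3334) cross=-41.329
  mode + wants cross > 0 → take C=(7.5383,3.6079) (cross=41.329)
ex = (C−B)/|BC| = (0.9366,0.3504); ey = (-0.3504,0.9366)
P = B + -2.35·ex + 1.04·ey = (-3.4564,0.6045)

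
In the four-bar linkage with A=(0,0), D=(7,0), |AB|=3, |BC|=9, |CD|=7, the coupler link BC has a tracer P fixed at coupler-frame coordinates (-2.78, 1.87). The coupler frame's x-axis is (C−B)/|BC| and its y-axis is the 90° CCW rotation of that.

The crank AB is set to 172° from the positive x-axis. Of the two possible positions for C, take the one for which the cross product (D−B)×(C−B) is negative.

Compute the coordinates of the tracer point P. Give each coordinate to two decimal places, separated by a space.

-3.60 3.71

A=(0,0), D=(7.00,0)
B = A + 3.00·(cos172°, sin172°) = (-2.9708, 0.4175)
|BD| = 9.9795
circle(B,9.00) ∩ circle(D,7.00): a=6.5931, h=6.1263
  candidates: C₊=(3.8728,6.2626) cross=61.138; C₋=(3.3602,-5.9793) cross=-61.138
  mode - wants cross < 0 → take C=(3.3602,-5.9793) (cross=-61.138)
ex = (C−B)/|BC| = (0.7034,-0.7108); ey = (0.7108,0.7034)
P = B + -2.78·ex + 1.87·ey = (-3.5973,3.7088)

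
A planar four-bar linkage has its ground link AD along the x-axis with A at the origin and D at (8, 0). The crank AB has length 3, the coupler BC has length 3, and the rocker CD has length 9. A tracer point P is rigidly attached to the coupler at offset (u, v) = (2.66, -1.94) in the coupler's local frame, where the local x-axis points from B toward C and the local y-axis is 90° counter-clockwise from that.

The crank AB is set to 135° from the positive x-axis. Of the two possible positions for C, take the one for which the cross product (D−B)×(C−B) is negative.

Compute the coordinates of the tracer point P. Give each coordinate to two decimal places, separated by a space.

A=(0,0), D=(8.00,0)
B = A + 3.00·(cos135°, sin135°) = (-2.1213, 2.1213)
|BD| = 10.3412
circle(B,3.00) ∩ circle(D,9.00): a=1.6894, h=2.4791
  candidates: C₊=(0.0407,4.2011) cross=25.637; C₋=(-0.9764,-0.6516) cross=-25.637
  mode - wants cross < 0 → take C=(-0.9764,-0.6516) (cross=-25.637)
ex = (C−B)/|BC| = (0.3816,-0.9243); ey = (0.9243,0.3816)
P = B + 2.66·ex + -1.94·ey = (-2.8993,-1.0777)

-2.90 -1.08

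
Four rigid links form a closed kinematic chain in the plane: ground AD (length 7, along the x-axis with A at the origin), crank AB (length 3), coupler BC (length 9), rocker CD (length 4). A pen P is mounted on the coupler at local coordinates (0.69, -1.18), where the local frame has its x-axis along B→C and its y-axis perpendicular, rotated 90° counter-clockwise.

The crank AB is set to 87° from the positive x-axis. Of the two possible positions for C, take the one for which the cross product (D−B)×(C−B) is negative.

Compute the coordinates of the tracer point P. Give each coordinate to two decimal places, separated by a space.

-0.30 1.71

A=(0,0), D=(7.00,0)
B = A + 3.00·(cos87°, sin87°) = (0.1570, 2.9959)
|BD| = 7.4701
circle(B,9.00) ∩ circle(D,4.00): a=8.0857, h=3.9523
  candidates: C₊=(9.1491,3.3736) cross=29.524; C₋=(5.9789,-3.8675) cross=-29.524
  mode - wants cross < 0 → take C=(5.9789,-3.8675) (cross=-29.524)
ex = (C−B)/|BC| = (0.6469,-0.7626); ey = (0.7626,0.6469)
P = B + 0.69·ex + -1.18·ey = (-0.2965,1.7064)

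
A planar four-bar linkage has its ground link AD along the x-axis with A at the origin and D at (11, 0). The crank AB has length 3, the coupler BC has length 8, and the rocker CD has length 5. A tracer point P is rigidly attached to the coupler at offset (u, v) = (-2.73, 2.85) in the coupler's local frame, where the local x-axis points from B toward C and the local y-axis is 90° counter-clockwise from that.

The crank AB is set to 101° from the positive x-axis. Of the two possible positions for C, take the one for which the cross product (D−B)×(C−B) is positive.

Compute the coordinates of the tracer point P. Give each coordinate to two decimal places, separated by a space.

A=(0,0), D=(11.00,0)
B = A + 3.00·(cos101°, sin101°) = (-0.5724, 2.9449)
|BD| = 11.9412
circle(B,8.00) ∩ circle(D,5.00): a=7.6036, h=2.4870
  candidates: C₊=(7.4097,3.4799) cross=29.697; C₋=(6.1830,-1.3404) cross=-29.697
  mode + wants cross > 0 → take C=(7.4097,3.4799) (cross=29.697)
ex = (C−B)/|BC| = (0.9978,0.0669); ey = (-0.0669,0.9978)
P = B + -2.73·ex + 2.85·ey = (-3.4869,5.6059)

-3.49 5.61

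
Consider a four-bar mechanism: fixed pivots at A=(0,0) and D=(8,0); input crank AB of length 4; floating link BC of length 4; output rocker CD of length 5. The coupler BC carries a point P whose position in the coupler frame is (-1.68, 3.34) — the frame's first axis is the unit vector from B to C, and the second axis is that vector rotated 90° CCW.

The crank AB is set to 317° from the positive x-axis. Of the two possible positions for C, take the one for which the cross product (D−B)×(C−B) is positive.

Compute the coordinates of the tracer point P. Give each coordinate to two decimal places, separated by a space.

A=(0,0), D=(8.00,0)
B = A + 4.00·(cos317°, sin317°) = (2.9254, -2.7280)
|BD| = 5.7614
circle(B,4.00) ∩ circle(D,5.00): a=2.0996, h=3.4046
  candidates: C₊=(3.1627,1.2650) cross=19.615; C₋=(6.3868,-4.7326) cross=-19.615
  mode + wants cross > 0 → take C=(3.1627,1.2650) (cross=19.615)
ex = (C−B)/|BC| = (0.0593,0.9982); ey = (-0.9982,0.0593)
P = B + -1.68·ex + 3.34·ey = (-0.5083,-4.2069)

-0.51 -4.21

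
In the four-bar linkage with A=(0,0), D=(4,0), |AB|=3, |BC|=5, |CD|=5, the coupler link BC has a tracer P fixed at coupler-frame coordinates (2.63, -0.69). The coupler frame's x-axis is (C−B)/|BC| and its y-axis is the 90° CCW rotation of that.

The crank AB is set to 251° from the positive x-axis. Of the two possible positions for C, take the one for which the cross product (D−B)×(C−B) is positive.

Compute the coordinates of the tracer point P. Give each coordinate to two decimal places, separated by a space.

-0.05 -0.28

A=(0,0), D=(4.00,0)
B = A + 3.00·(cos251°, sin251°) = (-0.9767, -2.8366)
|BD| = 5.7283
circle(B,5.00) ∩ circle(D,5.00): a=2.8642, h=4.0984
  candidates: C₊=(-0.5178,2.1423) cross=23.477; C₋=(3.5411,-4.9789) cross=-23.477
  mode + wants cross > 0 → take C=(-0.5178,2.1423) (cross=23.477)
ex = (C−B)/|BC| = (0.0918,0.9958); ey = (-0.9958,0.0918)
P = B + 2.63·ex + -0.69·ey = (-0.0482,-0.2810)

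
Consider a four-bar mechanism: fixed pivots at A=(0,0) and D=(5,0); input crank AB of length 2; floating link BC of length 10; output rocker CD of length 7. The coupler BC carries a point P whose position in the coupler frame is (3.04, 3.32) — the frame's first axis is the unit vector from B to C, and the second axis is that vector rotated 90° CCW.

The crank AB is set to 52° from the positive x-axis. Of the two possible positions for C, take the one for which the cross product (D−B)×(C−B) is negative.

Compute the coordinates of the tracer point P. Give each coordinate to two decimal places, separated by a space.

A=(0,0), D=(5.00,0)
B = A + 2.00·(cos52°, sin52°) = (1.2313, 1.5760)
|BD| = 4.0849
circle(B,10.00) ∩ circle(D,7.00): a=8.2849, h=5.6000
  candidates: C₊=(11.0353,3.5461) cross=22.876; C₋=(6.7142,-6.7869) cross=-22.876
  mode - wants cross < 0 → take C=(6.7142,-6.7869) (cross=-22.876)
ex = (C−B)/|BC| = (0.5483,-0.8363); ey = (0.8363,0.5483)
P = B + 3.04·ex + 3.32·ey = (5.6746,0.8540)

5.67 0.85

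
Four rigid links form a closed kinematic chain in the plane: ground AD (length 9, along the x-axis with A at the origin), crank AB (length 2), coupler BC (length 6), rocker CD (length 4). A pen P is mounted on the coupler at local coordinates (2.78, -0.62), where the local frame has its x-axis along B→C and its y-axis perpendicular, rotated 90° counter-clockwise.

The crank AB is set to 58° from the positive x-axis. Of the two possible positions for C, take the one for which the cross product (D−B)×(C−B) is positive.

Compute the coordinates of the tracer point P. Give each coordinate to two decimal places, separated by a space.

A=(0,0), D=(9.00,0)
B = A + 2.00·(cos58°, sin58°) = (1.0598, 1.6961)
|BD| = 8.1193
circle(B,6.00) ∩ circle(D,4.00): a=5.2913, h=2.8288
  candidates: C₊=(6.8253,3.3572) cross=22.968; C₋=(5.6434,-2.1757) cross=-22.968
  mode + wants cross > 0 → take C=(6.8253,3.3572) (cross=22.968)
ex = (C−B)/|BC| = (0.9609,0.2768); ey = (-0.2768,0.9609)
P = B + 2.78·ex + -0.62·ey = (3.9028,1.8700)

3.90 1.87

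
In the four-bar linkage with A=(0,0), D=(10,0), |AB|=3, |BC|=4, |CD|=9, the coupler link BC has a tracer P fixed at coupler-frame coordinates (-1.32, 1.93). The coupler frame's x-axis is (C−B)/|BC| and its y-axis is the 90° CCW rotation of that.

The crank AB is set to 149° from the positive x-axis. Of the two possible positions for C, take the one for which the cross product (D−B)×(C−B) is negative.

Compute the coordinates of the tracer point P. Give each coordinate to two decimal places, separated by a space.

-2.89 3.86

A=(0,0), D=(10.00,0)
B = A + 3.00·(cos149°, sin149°) = (-2.5715, 1.5451)
|BD| = 12.6661
circle(B,4.00) ∩ circle(D,9.00): a=3.7671, h=1.3449
  candidates: C₊=(1.3316,2.4204) cross=17.034; C₋=(1.0035,-0.2492) cross=-17.034
  mode - wants cross < 0 → take C=(1.0035,-0.2492) (cross=-17.034)
ex = (C−B)/|BC| = (0.8937,-0.4486); ey = (0.4486,0.8937)
P = B + -1.32·ex + 1.93·ey = (-2.8855,3.8622)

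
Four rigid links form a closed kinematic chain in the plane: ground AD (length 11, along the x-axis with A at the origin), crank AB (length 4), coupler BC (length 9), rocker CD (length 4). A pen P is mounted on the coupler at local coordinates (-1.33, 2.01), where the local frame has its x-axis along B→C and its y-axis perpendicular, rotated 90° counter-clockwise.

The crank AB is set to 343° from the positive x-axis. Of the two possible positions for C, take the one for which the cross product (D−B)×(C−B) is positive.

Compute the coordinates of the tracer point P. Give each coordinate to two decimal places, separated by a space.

A=(0,0), D=(11.00,0)
B = A + 4.00·(cos343°, sin343°) = (3.8252, -1.1695)
|BD| = 7.2695
circle(B,9.00) ∩ circle(D,4.00): a=8.1055, h=3.9117
  candidates: C₊=(11.1958,3.9952) cross=28.436; C₋=(12.4544,-3.7262) cross=-28.436
  mode + wants cross > 0 → take C=(11.1958,3.9952) (cross=28.436)
ex = (C−B)/|BC| = (0.8190,0.5739); ey = (-0.5739,0.8190)
P = B + -1.33·ex + 2.01·ey = (1.5826,-0.2866)

1.58 -0.29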